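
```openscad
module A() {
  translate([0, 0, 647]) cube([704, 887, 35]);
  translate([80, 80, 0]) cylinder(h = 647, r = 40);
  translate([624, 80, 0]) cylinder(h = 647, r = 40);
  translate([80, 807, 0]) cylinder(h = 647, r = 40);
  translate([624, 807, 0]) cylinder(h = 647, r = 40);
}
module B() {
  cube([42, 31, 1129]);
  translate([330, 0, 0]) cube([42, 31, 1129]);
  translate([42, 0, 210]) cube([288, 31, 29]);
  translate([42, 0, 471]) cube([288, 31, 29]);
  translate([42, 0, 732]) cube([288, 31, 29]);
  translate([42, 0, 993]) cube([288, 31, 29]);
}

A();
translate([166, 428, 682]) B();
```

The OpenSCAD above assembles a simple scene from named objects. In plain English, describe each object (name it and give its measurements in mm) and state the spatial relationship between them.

A is a table with a 704×887 mm rectangular top, 35 mm thick, top surface at z = 682 mm, supported by four round legs of 80 mm diameter, each leg's bounding box inset 40 mm from the nearest pair of top edges, running from the floor.

B is a straight ladder. Two 42×31 mm vertical rails, 1129 mm tall, stand 372 mm apart (outside-to-outside) with their front faces coplanar on the −y side. 4 rungs, each 31 mm deep and 29 mm tall, span between the inner faces of the rails, front faces flush with the rails. The lowest rung's underside is at z = 210 mm and rungs are spaced 261 mm apart (underside to underside).

The ladder is on top of the table, centred.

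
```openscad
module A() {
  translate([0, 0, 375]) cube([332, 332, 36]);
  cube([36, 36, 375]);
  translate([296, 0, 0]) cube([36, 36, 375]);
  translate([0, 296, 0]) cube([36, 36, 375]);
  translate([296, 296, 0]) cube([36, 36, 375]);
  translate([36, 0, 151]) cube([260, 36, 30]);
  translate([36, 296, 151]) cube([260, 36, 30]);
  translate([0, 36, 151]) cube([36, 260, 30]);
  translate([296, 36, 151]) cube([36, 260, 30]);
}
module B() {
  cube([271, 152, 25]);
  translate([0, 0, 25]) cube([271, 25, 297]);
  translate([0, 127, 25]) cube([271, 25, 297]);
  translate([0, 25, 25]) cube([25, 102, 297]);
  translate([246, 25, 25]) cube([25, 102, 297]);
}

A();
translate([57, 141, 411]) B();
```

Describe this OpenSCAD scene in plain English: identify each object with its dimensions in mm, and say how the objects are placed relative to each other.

A is a four-legged stool. The seat is a 332×332×36 mm slab whose top surface is at z = 411 mm; four square legs, each 36×36 mm in cross-section, run from the floor (z = 0) to the underside of the seat, each flush with a corner of the seat. Four stretchers, 36 mm wide and 30 mm tall, connect adjacent legs with their undersides at z = 151 mm, each running between the inner faces of the legs it joins and aligned with the legs' outer faces on the other axis.

B is an open storage box with external size 271×152×322 mm and wall thickness 25 mm (the base is also 25 mm thick). The base covers the whole footprint; the four walls stand on the base, with the y-facing walls full-width and the x-facing walls fitting between their inner faces.

The open box is on top of the stool.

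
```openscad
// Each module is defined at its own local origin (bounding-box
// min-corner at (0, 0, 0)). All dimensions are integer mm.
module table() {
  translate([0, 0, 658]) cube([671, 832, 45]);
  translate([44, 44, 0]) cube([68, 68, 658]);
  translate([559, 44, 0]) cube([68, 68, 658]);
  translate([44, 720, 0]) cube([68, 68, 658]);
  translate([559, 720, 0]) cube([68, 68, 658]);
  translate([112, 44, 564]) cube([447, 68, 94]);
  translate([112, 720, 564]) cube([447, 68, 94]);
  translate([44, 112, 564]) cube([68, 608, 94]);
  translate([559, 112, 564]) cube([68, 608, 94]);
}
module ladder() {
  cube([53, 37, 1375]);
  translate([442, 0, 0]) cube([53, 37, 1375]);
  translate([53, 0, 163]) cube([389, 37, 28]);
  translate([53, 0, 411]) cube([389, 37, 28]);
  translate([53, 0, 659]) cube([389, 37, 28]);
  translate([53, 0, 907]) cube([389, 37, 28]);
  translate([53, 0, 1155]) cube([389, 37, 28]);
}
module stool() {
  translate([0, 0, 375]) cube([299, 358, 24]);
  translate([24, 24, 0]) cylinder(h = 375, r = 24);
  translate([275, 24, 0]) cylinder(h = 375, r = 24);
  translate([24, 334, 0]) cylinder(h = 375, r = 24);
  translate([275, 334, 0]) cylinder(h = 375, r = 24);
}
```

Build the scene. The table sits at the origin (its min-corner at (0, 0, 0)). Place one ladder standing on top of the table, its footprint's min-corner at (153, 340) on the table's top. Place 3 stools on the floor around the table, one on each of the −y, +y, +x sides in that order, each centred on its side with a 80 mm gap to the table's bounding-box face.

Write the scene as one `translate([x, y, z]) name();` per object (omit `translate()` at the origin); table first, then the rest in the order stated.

table();
translate([153, 340, 703]) ladder();
translate([186, -438, 0]) stool();
translate([186, 912, 0]) stool();
translate([751, 237, 0]) stool();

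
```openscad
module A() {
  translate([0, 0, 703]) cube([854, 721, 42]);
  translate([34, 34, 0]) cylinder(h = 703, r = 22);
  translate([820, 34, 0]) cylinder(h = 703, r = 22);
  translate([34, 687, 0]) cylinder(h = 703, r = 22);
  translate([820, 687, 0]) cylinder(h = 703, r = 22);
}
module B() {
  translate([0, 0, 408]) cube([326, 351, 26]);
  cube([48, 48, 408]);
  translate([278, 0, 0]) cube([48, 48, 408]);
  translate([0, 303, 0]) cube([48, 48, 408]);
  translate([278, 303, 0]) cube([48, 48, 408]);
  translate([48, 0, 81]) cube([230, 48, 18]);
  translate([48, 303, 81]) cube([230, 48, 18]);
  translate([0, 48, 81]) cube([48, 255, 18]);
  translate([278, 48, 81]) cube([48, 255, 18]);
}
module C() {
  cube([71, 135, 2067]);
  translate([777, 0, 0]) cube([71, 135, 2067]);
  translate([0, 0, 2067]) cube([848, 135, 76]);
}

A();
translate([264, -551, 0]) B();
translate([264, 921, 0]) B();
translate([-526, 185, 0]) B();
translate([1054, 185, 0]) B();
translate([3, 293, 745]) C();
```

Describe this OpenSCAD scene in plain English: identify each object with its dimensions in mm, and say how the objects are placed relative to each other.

A is a rectangular dining table. The top is 854×721×42 mm with its upper surface at z = 745 mm. It stands on four round legs of 44 mm diameter, each leg's bounding box inset 12 mm from the nearest pair of top edges, running from the floor to the underside of the top.

B is a simple wooden stool: a rectangular seat 326 mm (x) by 351 mm (y), 26 mm thick, top face at z = 434 mm, on four square legs, each 48×48 mm in cross-section. The legs rest on z = 0, each flush with a corner of the seat. Four stretchers, 48 mm wide and 18 mm tall, connect adjacent legs with their undersides at z = 81 mm, each running between the inner faces of the legs it joins and aligned with the legs' outer faces on the other axis.

C is a door frame. The clear opening is 706 mm wide and 2067 mm high. Two 71 mm wide jambs, 135 mm deep, stand either side of the opening from the floor to the top of the opening. A 76 mm thick head sits across the top of both jambs, spanning the full outside width of the frame.

Four stools sit around the table at the −y, +y, −x, +x sides. The door frame is on top of the table, centred.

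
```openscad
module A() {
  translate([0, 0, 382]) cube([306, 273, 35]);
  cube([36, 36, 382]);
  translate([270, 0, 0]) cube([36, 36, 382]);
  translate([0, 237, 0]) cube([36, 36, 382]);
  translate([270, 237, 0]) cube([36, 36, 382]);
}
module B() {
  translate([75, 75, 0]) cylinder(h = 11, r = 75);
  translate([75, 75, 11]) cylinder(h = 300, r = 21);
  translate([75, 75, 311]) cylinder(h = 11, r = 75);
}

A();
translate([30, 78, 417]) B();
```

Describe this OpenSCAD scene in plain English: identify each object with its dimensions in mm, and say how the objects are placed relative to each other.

A is a simple wooden stool: a rectangular seat 306 mm (x) by 273 mm (y), 35 mm thick, top face at z = 417 mm, on four square legs, each 36×36 mm in cross-section. The legs rest on z = 0, each flush with a corner of the seat.

B is a spool: two coaxial disc flanges of radius 75 mm and thickness 11 mm, joined by a core cylinder of radius 21 mm and height 300 mm. The lower flange rests on z = 0 and the three cylinders share a vertical axis.

The spool is on top of the stool.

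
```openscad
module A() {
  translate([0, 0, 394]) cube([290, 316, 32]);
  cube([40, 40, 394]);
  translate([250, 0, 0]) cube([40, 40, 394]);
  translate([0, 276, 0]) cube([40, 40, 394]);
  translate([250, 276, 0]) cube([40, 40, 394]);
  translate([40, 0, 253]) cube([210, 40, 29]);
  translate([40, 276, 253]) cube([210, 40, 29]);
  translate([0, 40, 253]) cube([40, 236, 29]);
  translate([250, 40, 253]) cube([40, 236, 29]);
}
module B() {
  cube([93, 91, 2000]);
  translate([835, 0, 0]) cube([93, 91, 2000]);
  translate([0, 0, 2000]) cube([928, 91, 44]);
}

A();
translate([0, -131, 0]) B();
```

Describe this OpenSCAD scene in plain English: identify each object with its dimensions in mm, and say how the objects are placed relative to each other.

A is a four-legged stool. The seat is 290×316 mm, 32 mm thick, top at z = 426 mm. It stands on four square legs, each 40×40 mm in cross-section, from z = 0 to the seat underside, each flush with a corner of the seat. Four stretchers, 40 mm wide and 29 mm tall, connect adjacent legs with their undersides at z = 253 mm, each running between the inner faces of the legs it joins and aligned with the legs' outer faces on the other axis.

B is a rectangular door frame: two vertical jambs of 93×91 mm section, 2000 mm tall, with a clear opening 742 mm wide between their inner faces. A header 44 mm tall and 91 mm deep lies on top of the jambs and spans the full outside width.

The door frame is on the floor beside the stool on its −y side.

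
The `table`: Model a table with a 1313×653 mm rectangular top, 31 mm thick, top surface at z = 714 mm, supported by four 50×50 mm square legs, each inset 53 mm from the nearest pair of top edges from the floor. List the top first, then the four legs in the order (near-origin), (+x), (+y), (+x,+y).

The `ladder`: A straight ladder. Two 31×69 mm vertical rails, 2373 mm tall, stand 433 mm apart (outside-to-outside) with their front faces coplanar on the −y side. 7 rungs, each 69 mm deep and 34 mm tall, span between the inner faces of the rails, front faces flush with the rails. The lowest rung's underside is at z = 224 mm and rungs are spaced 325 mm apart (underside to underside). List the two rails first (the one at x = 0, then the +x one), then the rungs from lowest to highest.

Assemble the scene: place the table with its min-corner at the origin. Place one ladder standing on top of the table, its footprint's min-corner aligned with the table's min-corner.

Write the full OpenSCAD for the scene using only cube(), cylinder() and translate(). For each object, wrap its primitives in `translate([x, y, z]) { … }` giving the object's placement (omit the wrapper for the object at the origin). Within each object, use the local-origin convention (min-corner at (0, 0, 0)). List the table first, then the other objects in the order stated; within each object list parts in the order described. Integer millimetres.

translate([0, 0, 683]) cube([1313, 653, 31]);
translate([53, 53, 0]) cube([50, 50, 683]);
translate([1210, 53, 0]) cube([50, 50, 683]);
translate([53, 550, 0]) cube([50, 50, 683]);
translate([1210, 550, 0]) cube([50, 50, 683]);
translate([0, 0, 714]) {
  cube([31, 69, 2373]);
  translate([402, 0, 0]) cube([31, 69, 2373]);
  translate([31, 0, 224]) cube([371, 69, 34]);
  translate([31, 0, 549]) cube([371, 69, 34]);
  translate([31, 0, 874]) cube([371, 69, 34]);
  translate([31, 0, 1199]) cube([371, 69, 34]);
  translate([31, 0, 1524]) cube([371, 69, 34]);
  translate([31, 0, 1849]) cube([371, 69, 34]);
  translate([31, 0, 2174]) cube([371, 69, 34]);
}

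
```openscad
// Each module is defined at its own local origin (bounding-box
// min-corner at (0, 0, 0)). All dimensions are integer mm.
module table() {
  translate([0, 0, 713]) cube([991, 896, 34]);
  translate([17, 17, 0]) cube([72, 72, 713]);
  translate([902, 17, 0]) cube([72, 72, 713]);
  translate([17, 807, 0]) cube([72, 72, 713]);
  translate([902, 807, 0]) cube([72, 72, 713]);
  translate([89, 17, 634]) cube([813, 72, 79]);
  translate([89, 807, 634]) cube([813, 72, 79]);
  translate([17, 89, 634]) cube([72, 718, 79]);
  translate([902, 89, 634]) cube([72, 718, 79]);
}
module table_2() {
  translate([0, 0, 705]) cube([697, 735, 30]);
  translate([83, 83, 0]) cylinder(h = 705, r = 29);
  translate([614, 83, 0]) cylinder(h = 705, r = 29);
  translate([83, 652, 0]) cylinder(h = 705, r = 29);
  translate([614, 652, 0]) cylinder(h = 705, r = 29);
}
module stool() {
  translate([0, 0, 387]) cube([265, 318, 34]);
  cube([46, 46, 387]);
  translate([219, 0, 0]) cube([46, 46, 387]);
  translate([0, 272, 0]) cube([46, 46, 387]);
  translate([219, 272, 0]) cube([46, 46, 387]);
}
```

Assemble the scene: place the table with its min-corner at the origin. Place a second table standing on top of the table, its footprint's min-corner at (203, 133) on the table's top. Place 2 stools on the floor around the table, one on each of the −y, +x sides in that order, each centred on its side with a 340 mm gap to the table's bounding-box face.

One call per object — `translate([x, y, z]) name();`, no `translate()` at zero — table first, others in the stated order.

table();
translate([203, 133, 747]) table_2();
translate([363, -658, 0]) stool();
translate([1331, 289, 0]) stool();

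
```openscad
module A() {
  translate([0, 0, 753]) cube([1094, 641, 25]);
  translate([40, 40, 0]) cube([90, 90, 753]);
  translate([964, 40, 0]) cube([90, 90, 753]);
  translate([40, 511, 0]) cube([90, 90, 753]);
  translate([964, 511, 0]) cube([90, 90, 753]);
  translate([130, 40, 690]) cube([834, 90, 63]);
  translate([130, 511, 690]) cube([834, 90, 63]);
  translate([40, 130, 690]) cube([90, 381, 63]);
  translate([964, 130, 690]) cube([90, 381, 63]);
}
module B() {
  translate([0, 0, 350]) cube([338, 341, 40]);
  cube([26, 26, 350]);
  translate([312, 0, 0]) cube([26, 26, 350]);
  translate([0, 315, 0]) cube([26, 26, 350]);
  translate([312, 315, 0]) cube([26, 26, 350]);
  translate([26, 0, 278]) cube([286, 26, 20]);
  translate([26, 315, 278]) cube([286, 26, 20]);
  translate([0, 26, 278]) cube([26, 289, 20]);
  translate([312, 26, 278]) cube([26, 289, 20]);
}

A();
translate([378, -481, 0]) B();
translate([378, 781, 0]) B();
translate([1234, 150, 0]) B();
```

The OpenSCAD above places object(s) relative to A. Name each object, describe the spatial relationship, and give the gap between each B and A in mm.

Each stool's nearest face is 140 mm from the table's bounding box.

A is a table. B is a stool. Three stools sit around the table at the −y, +y, +x sides. The gap between each stool and the table is 140 mm.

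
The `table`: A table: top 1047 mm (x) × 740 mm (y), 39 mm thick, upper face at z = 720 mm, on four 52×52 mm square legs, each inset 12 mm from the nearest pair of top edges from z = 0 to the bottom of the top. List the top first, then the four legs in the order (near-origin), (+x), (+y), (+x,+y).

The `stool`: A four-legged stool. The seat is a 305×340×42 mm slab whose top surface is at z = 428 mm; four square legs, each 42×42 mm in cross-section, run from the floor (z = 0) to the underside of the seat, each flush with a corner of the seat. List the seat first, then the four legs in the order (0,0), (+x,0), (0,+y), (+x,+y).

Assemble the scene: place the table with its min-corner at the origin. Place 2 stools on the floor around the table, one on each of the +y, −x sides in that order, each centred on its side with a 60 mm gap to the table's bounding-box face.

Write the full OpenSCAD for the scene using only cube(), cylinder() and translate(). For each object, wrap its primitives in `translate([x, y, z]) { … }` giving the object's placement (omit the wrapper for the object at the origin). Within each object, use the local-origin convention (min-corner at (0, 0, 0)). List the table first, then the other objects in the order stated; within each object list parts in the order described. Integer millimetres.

translate([0, 0, 681]) cube([1047, 740, 39]);
translate([12, 12, 0]) cube([52, 52, 681]);
translate([983, 12, 0]) cube([52, 52, 681]);
translate([12, 676, 0]) cube([52, 52, 681]);
translate([983, 676, 0]) cube([52, 52, 681]);
translate([371, 800, 0]) {
  translate([0, 0, 386]) cube([305, 340, 42]);
  cube([42, 42, 386]);
  translate([263, 0, 0]) cube([42, 42, 386]);
  translate([0, 298, 0]) cube([42, 42, 386]);
  translate([263, 298, 0]) cube([42, 42, 386]);
}
translate([-365, 200, 0]) {
  translate([0, 0, 386]) cube([305, 340, 42]);
  cube([42, 42, 386]);
  translate([263, 0, 0]) cube([42, 42, 386]);
  translate([0, 298, 0]) cube([42, 42, 386]);
  translate([263, 298, 0]) cube([42, 42, 386]);
}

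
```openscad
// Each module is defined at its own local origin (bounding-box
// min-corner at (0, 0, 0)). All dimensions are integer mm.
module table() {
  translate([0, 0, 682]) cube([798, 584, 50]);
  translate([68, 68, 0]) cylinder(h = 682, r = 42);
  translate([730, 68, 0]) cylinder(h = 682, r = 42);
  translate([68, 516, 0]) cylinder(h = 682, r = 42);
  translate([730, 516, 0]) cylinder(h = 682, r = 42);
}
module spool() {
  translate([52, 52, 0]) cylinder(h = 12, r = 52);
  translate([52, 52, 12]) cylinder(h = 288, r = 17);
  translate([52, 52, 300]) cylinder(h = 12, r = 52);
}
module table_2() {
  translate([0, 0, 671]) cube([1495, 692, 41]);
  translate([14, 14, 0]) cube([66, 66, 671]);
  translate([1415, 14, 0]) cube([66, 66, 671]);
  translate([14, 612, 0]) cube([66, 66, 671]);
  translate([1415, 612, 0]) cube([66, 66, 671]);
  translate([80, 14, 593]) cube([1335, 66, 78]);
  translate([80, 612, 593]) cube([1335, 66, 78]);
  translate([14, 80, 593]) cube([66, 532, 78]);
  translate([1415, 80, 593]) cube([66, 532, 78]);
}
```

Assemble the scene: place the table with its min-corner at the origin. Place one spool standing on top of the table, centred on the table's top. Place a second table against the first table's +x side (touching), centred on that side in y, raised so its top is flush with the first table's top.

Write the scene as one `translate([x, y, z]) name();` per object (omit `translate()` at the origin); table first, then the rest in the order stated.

table();
translate([347, 240, 732]) spool();
translate([798, -54, 20]) table_2();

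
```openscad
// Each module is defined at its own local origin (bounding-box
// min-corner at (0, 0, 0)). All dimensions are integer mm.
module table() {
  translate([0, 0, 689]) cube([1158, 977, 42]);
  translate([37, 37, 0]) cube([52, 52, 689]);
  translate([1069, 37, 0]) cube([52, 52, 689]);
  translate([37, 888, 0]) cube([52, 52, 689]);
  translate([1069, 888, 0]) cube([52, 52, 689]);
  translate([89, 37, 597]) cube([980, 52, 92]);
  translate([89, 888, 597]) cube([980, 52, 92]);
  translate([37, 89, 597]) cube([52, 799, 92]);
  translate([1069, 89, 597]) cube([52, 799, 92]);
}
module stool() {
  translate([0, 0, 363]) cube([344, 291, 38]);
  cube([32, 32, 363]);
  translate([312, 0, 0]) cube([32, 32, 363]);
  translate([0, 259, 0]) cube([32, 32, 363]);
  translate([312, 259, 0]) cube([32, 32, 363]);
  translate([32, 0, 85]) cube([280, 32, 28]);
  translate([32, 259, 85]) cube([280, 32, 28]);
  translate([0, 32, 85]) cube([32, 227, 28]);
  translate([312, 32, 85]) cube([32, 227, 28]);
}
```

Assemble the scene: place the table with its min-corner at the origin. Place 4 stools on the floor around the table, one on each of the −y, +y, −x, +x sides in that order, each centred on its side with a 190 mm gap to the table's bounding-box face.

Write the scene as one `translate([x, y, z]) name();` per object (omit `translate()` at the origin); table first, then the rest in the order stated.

table();
translate([407, -481, 0]) stool();
translate([407, 1167, 0]) stool();
translate([-534, 343, 0]) stool();
translate([1348, 343, 0]) stool();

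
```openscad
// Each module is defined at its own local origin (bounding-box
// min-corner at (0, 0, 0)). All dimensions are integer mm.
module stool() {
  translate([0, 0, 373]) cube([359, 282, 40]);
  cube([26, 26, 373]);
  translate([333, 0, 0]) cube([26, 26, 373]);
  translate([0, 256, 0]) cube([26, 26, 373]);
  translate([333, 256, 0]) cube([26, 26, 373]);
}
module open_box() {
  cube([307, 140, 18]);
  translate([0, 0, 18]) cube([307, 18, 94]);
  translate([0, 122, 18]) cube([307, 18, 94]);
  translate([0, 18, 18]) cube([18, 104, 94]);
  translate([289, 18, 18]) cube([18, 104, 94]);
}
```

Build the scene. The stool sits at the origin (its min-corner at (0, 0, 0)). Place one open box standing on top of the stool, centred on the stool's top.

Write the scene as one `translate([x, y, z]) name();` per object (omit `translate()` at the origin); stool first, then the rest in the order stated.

stool();
translate([26, 71, 413]) open_box();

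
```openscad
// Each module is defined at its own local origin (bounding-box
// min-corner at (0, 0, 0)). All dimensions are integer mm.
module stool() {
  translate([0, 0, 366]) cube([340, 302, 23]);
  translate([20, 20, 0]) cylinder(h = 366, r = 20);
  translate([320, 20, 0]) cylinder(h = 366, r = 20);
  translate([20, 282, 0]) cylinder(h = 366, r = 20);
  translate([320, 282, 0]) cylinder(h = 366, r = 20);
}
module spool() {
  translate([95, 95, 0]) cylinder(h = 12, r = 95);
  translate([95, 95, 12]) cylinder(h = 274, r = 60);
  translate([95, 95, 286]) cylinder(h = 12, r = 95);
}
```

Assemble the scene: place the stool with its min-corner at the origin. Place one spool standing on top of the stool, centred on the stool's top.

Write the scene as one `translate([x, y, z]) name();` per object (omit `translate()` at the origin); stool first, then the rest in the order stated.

stool();
translate([75, 56, 389]) spool();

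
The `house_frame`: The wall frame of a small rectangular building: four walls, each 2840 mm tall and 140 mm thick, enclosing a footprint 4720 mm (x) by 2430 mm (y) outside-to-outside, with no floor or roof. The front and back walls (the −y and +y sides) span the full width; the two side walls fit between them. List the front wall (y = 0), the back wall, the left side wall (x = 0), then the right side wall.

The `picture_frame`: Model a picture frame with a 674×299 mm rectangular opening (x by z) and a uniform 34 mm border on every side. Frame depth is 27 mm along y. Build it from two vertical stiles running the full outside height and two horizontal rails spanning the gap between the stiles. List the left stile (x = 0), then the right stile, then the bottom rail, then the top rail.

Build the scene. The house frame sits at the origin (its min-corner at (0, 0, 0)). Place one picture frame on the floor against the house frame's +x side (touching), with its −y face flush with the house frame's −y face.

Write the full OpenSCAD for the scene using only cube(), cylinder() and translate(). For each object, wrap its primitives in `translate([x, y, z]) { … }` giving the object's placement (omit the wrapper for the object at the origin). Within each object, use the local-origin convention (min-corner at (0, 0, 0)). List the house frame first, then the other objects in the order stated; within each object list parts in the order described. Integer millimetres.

cube([4720, 140, 2840]);
translate([0, 2290, 0]) cube([4720, 140, 2840]);
translate([0, 140, 0]) cube([140, 2150, 2840]);
translate([4580, 140, 0]) cube([140, 2150, 2840]);
translate([4720, 0, 0]) {
  cube([34, 27, 367]);
  translate([708, 0, 0]) cube([34, 27, 367]);
  translate([34, 0, 0]) cube([674, 27, 34]);
  translate([34, 0, 333]) cube([674, 27, 34]);
}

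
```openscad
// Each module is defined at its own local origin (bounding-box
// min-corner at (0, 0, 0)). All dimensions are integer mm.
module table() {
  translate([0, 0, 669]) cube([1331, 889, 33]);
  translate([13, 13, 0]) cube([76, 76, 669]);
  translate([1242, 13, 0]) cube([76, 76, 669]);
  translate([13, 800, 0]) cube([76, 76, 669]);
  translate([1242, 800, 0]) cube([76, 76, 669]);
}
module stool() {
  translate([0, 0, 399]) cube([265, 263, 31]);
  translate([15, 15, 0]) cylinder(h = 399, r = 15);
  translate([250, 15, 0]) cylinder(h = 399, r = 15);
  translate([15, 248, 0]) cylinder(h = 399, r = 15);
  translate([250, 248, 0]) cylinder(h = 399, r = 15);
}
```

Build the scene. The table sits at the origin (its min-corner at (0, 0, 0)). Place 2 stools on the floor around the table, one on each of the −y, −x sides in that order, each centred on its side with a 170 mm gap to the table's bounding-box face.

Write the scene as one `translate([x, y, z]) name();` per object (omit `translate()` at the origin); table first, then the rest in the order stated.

table();
translate([533, -433, 0]) stool();
translate([-435, 313, 0]) stool();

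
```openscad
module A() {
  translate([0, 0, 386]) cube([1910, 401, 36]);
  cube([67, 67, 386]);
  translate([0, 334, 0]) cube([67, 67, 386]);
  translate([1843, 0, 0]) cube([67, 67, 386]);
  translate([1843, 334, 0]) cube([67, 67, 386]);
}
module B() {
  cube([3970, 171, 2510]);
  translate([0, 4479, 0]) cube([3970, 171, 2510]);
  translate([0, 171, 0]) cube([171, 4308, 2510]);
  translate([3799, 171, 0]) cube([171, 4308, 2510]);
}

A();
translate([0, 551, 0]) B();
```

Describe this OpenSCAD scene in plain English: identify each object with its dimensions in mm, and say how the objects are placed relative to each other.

A is a long wooden bench with a 1910 mm (x) × 401 mm (y) seat, 36 mm thick, its top surface 422 mm above the floor. Four 67 mm square legs at the seat corners, flush with the edges, run from z = 0 to the seat underside.

B is a box-shaped house frame (walls only): outside footprint 3970×4650 mm, wall height 2510 mm, wall thickness 171 mm. The two y-facing walls run the full x-width; the two x-facing walls fit between the inner faces of the y-facing walls.

The house frame is on the floor beside the bench on its +y side.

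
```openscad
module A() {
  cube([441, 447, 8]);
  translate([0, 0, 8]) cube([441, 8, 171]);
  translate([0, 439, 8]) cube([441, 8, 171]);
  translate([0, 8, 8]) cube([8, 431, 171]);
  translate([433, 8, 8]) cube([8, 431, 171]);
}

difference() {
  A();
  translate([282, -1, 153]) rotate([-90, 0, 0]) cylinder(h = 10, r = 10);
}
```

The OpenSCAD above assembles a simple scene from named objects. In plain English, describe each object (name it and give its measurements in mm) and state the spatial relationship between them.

A is an open-topped rectangular box: outside dimensions 441×447×179 mm, with a uniform wall and base thickness of 8 mm. The base is a full 441×447 slab on the floor; four walls sit on top of the base. The front and back walls (the −y and +y sides) span the full width; the two side walls fit between them.

The open box has a circular hole of radius 10 mm through its front wall, centred at (x = 282, z = 153).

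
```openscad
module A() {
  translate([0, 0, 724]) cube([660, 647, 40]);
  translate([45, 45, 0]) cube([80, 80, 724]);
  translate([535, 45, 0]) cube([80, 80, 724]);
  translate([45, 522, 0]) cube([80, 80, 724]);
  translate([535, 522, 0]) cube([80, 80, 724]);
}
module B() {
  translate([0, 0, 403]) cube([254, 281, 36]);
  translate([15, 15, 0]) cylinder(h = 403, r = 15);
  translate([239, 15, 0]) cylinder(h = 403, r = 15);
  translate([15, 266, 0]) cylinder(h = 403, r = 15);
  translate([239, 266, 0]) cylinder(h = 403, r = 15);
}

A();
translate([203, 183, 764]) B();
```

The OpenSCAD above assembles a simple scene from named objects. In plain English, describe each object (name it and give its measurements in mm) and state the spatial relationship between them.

A is a table: top 660 mm (x) × 647 mm (y), 40 mm thick, upper face at z = 764 mm, on four 80×80 mm square legs, each inset 45 mm from the nearest pair of top edges, running from z = 0 to the bottom of the top.

B is a four-legged stool. The seat is a 254×281×36 mm slab whose top surface is at z = 439 mm; four round legs, each 30 mm in diameter, run from the floor (z = 0) to the underside of the seat, each leg's axis is inset half a diameter from the nearest pair of seat edges (so the leg's bounding box is flush with the corner).

The stool is on top of the table, centred.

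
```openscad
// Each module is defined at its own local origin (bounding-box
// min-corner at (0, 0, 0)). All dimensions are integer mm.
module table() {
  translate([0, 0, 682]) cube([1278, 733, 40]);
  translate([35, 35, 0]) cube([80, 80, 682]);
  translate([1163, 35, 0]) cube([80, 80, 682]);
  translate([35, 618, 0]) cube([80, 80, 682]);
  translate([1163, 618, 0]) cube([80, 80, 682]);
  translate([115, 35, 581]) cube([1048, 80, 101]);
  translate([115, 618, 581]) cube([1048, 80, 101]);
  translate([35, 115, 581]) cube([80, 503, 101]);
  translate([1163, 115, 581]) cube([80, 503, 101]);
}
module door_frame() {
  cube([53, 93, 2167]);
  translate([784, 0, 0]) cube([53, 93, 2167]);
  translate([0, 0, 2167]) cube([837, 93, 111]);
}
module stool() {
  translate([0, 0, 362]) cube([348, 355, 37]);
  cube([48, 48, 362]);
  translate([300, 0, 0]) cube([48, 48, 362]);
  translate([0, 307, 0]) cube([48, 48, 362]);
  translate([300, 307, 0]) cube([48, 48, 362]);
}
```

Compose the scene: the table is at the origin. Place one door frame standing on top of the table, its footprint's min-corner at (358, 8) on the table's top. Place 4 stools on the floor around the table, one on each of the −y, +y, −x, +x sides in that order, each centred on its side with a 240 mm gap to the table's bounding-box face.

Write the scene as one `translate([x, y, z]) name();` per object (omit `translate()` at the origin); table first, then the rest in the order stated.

table();
translate([358, 8, 722]) door_frame();
translate([465, -595, 0]) stool();
translate([465, 973, 0]) stool();
translate([-588, 189, 0]) stool();
translate([1518, 189, 0]) stool();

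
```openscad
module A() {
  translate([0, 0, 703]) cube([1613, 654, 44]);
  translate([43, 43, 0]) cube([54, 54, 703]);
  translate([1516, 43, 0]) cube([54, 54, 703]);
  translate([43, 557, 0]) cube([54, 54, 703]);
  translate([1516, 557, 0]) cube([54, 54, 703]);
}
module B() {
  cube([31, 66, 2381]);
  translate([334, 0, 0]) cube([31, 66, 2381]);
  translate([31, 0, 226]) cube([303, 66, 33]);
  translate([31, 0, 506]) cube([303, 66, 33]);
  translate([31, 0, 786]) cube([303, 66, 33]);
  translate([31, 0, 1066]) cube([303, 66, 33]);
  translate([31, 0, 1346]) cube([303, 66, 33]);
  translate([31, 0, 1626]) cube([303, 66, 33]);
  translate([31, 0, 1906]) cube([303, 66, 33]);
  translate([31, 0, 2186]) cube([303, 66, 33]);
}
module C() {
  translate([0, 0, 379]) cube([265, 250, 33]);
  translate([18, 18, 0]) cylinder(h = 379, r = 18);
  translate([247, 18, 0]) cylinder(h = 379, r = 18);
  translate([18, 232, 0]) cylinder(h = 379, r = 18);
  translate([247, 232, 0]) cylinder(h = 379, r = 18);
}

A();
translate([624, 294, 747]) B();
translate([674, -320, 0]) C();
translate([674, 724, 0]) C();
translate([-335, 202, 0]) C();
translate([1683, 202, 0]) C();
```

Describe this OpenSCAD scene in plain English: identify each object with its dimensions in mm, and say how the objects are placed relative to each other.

A is a table: top 1613 mm (x) × 654 mm (y), 44 mm thick, upper face at z = 747 mm, on four 54×54 mm square legs, each inset 43 mm from the nearest pair of top edges, running from z = 0 to the bottom of the top.

B is a wooden ladder with two side rails of 31×66 mm section and 2381 mm height, set 365 mm apart overall. Between them run 8 rectangular rungs (66 mm deep, 33 mm thick), front faces flush with the rails' −y face. The bottom of the first rung is 226 mm above the floor and each subsequent rung is 280 mm higher than the one below.

C is a four-legged stool. The seat is 265×250 mm, 33 mm thick, top at z = 412 mm. It stands on four round legs, each 36 mm in diameter, from z = 0 to the seat underside, each leg's axis is inset half a diameter from the nearest pair of seat edges (so the leg's bounding box is flush with the corner).

The ladder is on top of the table, centred. Four stools sit around the table at the −y, +y, −x, +x sides.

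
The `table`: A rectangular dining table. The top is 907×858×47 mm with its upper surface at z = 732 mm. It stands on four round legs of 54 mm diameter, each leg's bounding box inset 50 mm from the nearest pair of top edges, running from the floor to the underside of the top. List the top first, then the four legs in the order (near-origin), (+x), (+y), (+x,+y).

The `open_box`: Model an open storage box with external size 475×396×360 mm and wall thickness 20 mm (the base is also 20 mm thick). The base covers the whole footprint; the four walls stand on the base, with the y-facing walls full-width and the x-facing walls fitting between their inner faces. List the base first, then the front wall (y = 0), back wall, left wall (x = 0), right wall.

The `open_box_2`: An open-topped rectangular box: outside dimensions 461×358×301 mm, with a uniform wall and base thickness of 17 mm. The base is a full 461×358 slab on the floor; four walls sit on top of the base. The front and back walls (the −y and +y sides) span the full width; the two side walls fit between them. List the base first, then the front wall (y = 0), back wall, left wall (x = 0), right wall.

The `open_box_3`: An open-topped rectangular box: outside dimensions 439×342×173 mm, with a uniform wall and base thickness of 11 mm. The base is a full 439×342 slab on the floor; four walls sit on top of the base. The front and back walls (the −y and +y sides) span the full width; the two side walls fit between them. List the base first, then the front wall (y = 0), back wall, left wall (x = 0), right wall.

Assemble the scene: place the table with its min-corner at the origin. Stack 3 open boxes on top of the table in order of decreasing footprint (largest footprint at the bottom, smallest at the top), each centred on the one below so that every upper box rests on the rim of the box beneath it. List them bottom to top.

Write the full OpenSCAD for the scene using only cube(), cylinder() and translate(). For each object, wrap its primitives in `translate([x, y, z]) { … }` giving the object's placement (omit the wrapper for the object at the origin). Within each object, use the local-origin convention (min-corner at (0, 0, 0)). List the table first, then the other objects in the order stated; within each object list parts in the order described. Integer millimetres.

translate([0, 0, 685]) cube([907, 858, 47]);
translate([77, 77, 0]) cylinder(h = 685, r = 27);
translate([830, 77, 0]) cylinder(h = 685, r = 27);
translate([77, 781, 0]) cylinder(h = 685, r = 27);
translate([830, 781, 0]) cylinder(h = 685, r = 27);
translate([216, 231, 732]) {
  cube([475, 396, 20]);
  translate([0, 0, 20]) cube([475, 20, 340]);
  translate([0, 376, 20]) cube([475, 20, 340]);
  translate([0, 20, 20]) cube([20, 356, 340]);
  translate([455, 20, 20]) cube([20, 356, 340]);
}
translate([223, 250, 1092]) {
  cube([461, 358, 17]);
  translate([0, 0, 17]) cube([461, 17, 284]);
  translate([0, 341, 17]) cube([461, 17, 284]);
  translate([0, 17, 17]) cube([17, 324, 284]);
  translate([444, 17, 17]) cube([17, 324, 284]);
}
translate([234, 258, 1393]) {
  cube([439, 342, 11]);
  translate([0, 0, 11]) cube([439, 11, 162]);
  translate([0, 331, 11]) cube([439, 11, 162]);
  translate([0, 11, 11]) cube([11, 320, 162]);
  translate([428, 11, 11]) cube([11, 320, 162]);
}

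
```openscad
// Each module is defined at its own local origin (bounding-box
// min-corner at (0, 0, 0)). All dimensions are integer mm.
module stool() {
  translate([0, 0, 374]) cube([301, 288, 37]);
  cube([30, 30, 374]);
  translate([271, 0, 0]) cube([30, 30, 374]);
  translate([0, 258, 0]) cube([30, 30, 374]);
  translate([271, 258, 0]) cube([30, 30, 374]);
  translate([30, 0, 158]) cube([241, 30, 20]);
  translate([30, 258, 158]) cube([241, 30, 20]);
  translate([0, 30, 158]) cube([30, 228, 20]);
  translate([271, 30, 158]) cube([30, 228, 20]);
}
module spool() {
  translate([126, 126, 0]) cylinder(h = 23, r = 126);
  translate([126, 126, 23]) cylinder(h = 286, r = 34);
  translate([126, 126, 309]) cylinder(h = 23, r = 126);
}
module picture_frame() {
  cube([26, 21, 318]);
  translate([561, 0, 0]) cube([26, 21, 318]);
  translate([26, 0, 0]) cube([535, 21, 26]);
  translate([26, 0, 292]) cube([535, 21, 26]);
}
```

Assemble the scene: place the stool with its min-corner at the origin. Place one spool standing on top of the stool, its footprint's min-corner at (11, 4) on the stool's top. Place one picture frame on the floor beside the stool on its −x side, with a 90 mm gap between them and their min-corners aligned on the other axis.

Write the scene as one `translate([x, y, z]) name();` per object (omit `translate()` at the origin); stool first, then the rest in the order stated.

stool();
translate([11, 4, 411]) spool();
translate([-677, 0, 0]) picture_frame();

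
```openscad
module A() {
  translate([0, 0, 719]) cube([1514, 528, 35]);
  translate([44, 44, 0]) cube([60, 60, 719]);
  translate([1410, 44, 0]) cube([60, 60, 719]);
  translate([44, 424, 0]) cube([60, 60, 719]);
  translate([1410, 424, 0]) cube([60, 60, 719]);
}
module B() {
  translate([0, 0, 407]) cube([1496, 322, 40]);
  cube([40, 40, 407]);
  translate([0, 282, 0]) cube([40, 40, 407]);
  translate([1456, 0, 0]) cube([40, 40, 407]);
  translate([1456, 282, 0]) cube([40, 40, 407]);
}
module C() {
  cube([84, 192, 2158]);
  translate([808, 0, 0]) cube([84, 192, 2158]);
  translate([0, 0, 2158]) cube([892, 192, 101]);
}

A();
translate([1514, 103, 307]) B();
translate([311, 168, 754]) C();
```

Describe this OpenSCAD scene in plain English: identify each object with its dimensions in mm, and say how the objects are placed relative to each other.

A is a table with a 1514×528 mm rectangular top, 35 mm thick, top surface at z = 754 mm, supported by four 60×60 mm square legs, each inset 44 mm from the nearest pair of top edges, running from the floor.

B is a bench: a 1496×322 mm seat slab, 40 mm thick, top at z = 447 mm, on four 40×40 mm square legs flush with the seat corners and standing on z = 0.

C is a rectangular door frame: two vertical jambs of 84×192 mm section, 2158 mm tall, with a clear opening 724 mm wide between their inner faces. A header 101 mm tall and 192 mm deep lies on top of the jambs and spans the full outside width.

The bench is beside the table with their tops flush at z = 754. The door frame is on top of the table, centred.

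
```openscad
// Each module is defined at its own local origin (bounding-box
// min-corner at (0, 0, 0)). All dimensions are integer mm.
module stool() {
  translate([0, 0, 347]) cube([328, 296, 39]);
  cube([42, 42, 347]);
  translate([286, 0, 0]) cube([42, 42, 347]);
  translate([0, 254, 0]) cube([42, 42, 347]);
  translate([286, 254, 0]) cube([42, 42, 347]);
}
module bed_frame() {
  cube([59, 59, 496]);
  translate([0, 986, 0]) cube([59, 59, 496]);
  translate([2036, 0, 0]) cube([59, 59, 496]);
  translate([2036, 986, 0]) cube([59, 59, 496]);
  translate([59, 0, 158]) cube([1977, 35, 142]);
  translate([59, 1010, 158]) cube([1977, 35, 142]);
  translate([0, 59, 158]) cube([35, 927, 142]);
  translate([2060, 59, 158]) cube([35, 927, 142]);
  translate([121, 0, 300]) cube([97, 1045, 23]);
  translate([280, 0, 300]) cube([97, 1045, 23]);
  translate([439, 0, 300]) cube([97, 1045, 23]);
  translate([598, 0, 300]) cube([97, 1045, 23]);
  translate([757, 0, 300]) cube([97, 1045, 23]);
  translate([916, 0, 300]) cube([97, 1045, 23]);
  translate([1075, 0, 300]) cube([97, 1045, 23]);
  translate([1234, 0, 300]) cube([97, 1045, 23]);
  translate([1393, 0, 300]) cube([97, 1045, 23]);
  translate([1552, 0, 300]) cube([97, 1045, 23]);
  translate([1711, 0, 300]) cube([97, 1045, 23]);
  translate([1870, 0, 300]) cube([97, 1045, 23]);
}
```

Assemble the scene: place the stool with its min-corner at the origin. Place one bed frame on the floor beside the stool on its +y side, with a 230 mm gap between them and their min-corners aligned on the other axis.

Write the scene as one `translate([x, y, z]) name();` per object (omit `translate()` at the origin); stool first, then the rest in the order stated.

stool();
translate([0, 526, 0]) bed_frame();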